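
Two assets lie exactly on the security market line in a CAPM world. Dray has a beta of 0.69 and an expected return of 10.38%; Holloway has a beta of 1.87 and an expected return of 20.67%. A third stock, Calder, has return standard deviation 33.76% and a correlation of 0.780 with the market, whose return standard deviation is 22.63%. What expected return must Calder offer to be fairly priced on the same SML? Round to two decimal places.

MRP = (20.67% − 10.38%) / (1.87 − 0.69) = 8.7203%
R_f = 10.38% − 0.69 × 8.7203% = 4.3630%
β_Calder = ρ·σ_i/σ_m = 0.780 × 33.76 / 22.63 = 1.1636
E(R_Calder) = R_f + β × MRP = 4.3630% + 1.1636 × 8.7203% = 14.51%

14.51%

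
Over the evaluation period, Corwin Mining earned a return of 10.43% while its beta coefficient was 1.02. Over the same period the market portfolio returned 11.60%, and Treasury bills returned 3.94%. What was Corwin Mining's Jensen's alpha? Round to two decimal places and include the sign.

-1.32%

Market excess return = 11.60% − 3.94% = 7.66%
CAPM benchmark = R_f + β(R_m − R_f) = 3.94% + 1.02 × 7.66% = 11.7532%
α = actual − benchmark = 10.43% − 11.7532% = -1.32%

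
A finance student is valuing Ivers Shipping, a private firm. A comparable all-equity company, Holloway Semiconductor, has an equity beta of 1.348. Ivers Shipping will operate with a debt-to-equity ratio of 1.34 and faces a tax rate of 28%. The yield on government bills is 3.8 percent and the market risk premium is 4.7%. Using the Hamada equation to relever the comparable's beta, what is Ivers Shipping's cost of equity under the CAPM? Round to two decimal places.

16.25%

β_L = β_U × [1 + (1 − t)(D/E)] = 1.348 × [1 + (1 − 0.28) × 1.34]
    = 1.348 × [1 + 0.72 × 1.34] = 1.348 × 1.9648 = 2.6486
E(R) = R_f + β_L × MRP = 3.8% + 2.6486 × 4.7% = 16.25%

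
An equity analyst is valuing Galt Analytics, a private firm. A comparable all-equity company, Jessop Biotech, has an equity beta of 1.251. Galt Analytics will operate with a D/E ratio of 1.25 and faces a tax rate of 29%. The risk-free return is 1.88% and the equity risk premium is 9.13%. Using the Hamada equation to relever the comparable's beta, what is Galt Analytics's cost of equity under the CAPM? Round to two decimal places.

β_L = β_U × [1 + (1 − t)(D/E)] = 1.251 × [1 + (1 − 0.29) × 1.25]
    = 1.251 × [1 + 0.71 × 1.25] = 1.251 × 1.8875 = 2.3613
E(R) = R_f + β_L × MRP = 1.88% + 2.3613 × 9.13% = 23.44%

23.44%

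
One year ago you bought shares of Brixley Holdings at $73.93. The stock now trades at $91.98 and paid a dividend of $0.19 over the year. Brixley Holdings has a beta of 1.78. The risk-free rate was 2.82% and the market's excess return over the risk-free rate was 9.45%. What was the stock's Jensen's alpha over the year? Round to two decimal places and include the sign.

Realised HPR = (P1 + D1 − P0) / P0 = (91.98 + 0.19 − 73.93) / 73.93 = 18.24 / 73.93 = 24.6720%
CAPM required = R_f + β·MRP = 2.82% + 1.78 × 9.45% = 19.6410%
α = realised − required = 24.6720% − 19.6410% = +5.03%

+5.03%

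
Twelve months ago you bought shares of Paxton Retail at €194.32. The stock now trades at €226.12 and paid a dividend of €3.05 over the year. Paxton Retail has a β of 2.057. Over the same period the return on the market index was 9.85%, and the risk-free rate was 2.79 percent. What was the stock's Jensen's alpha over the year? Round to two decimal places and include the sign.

+0.62%

Realised HPR = (P1 + D1 − P0) / P0 = (226.12 + 3.05 − 194.32) / 194.32 = 34.85 / 194.32 = 17.9343%
MRP = 9.85% − 2.79% = 7.06%
CAPM required = R_f + β·MRP = 2.79% + 2.057 × 7.06% = 17.31242%
α = realised − required = 17.9343% − 17.31242% = +0.62%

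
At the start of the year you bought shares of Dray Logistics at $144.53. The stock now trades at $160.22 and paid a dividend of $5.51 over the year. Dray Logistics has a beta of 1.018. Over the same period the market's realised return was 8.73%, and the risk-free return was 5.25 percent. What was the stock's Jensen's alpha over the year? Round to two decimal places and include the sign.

+5.88%

Realised HPR = (P1 + D1 − P0) / P0 = (160.22 + 5.51 − 144.53) / 144.53 = 21.20 / 144.53 = 14.6682%
MRP = 8.73% − 5.25% = 3.48%
CAPM required = R_f + β·MRP = 5.25% + 1.018 × 3.48% = 8.79264%
α = realised − required = 14.6682% − 8.79264% = +5.88%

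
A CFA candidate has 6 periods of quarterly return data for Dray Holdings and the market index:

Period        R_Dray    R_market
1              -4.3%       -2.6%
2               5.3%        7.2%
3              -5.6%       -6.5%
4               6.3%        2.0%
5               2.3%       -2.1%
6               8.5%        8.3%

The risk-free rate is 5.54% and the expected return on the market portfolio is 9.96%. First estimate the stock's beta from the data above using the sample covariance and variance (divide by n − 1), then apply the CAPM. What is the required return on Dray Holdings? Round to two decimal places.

Mean R_i = (-4.3 + 5.3 − 5.6 + 6.3 + 2.3 + 8.5) / 6 = 2.0833%
Mean R_m = (-2.6 + 7.2 − 6.5 + 2.0 − 2.1 + 8.3) / 6 = 1.0500%
Σ(R_i − R̄_i)(R_m − R̄_m) = 150.9350  ⇒  Cov = 150.9350 / 5 = 30.1870
Σ(R_m − R̄_m)² = 171.5350  ⇒  Var(R_m) = 171.5350 / 5 = 34.3070
β = Cov / Var(R_m) = 30.1870 / 34.3070 = 0.8799
MRP = 9.96% − 5.54% = 4.42%
E(R) = R_f + β × MRP = 5.54% + 0.8799 × 4.42% = 9.43%

9.43%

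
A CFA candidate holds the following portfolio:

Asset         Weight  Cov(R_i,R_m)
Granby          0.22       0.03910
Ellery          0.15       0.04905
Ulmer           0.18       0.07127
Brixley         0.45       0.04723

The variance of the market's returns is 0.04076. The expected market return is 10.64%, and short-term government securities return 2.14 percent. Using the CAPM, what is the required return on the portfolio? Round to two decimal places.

12.58%

β_Granby = 0.03910 / 0.04076 = 0.9593
β_Ellery = 0.04905 / 0.04076 = 1.2034
β_Ulmer = 0.07127 / 0.04076 = 1.7485
β_Brixley = 0.04723 / 0.04076 = 1.1587
β_P = Σ w_i β_i = 0.22×0.9593 + 0.15×1.2034 + 0.18×1.7485 + 0.45×1.1587 = 1.2277
MRP = 10.64% − 2.14% = 8.50%
E(R_P) = R_f + β_P × MRP = 2.14% + 1.2277 × 8.50% = 12.58%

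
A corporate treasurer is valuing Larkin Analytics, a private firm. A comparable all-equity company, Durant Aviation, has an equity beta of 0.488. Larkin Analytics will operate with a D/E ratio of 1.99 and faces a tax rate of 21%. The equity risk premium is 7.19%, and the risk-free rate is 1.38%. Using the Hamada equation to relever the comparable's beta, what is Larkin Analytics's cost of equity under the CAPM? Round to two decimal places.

β_L = β_U × [1 + (1 − t)(D/E)] = 0.488 × [1 + (1 − 0.21) × 1.99]
    = 0.488 × [1 + 0.79 × 1.99] = 0.488 × 2.5721 = 1.2552
E(R) = R_f + β_L × MRP = 1.38% + 1.2552 × 7.19% = 10.40%

10.40%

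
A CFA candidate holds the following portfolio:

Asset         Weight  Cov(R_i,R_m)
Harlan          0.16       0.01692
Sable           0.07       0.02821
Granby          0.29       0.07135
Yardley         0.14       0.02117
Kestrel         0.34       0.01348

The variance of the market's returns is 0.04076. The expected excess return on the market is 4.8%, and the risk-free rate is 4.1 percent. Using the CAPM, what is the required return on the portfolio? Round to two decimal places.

7.98%

β_Harlan = 0.01692 / 0.04076 = 0.4151
β_Sable = 0.02821 / 0.04076 = 0.6921
β_Granby = 0.07135 / 0.04076 = 1.7505
β_Yardley = 0.02117 / 0.04076 = 0.5194
β_Kestrel = 0.01348 / 0.04076 = 0.3307
β_P = Σ w_i β_i = 0.16×0.4151 + 0.07×0.6921 + 0.29×1.7505 + 0.14×0.5194 + 0.34×0.3307 = 0.8077
E(R_P) = R_f + β_P × MRP = 4.1% + 0.8077 × 4.8% = 7.98%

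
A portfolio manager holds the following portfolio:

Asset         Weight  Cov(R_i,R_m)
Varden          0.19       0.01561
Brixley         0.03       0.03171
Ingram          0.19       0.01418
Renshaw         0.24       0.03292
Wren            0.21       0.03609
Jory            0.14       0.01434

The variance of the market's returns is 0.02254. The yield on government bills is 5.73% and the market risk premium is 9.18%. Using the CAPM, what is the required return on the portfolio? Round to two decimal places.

15.54%

β_Varden = 0.01561 / 0.02254 = 0.6925
β_Brixley = 0.03171 / 0.02254 = 1.4068
β_Ingram = 0.01418 / 0.02254 = 0.6291
β_Renshaw = 0.03292 / 0.02254 = 1.4605
β_Wren = 0.03609 / 0.02254 = 1.6012
β_Jory = 0.01434 / 0.02254 = 0.6362
β_P = Σ w_i β_i = 0.19×0.6925 + 0.03×1.4068 + 0.19×0.6291 + 0.24×1.4605 + 0.21×1.6012 + 0.14×0.6362 = 1.0691
E(R_P) = R_f + β_P × MRP = 5.73% + 1.0691 × 9.18% = 15.54%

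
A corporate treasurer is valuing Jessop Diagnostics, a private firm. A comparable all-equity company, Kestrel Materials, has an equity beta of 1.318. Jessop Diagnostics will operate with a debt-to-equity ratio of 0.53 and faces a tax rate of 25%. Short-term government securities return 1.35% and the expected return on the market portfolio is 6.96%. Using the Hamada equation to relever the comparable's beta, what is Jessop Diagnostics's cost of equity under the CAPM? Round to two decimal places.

11.68%

β_L = β_U × [1 + (1 − t)(D/E)] = 1.318 × [1 + (1 − 0.25) × 0.53]
    = 1.318 × [1 + 0.75 × 0.53] = 1.318 × 1.3975 = 1.8419
MRP = 6.96% − 1.35% = 5.61%
E(R) = R_f + β_L × MRP = 1.35% + 1.8419 × 5.61% = 11.68%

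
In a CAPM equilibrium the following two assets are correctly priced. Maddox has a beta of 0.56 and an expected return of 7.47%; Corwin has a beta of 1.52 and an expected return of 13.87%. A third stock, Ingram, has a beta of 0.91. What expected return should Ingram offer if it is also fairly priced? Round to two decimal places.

9.80%

MRP (SML slope) = (13.87% − 7.47%) / (1.52 − 0.56) = 6.40% / 0.96 = 6.6667%
R_f (intercept) = 7.47% − 0.56 × 6.6667% = 3.7366%
E(R_Ingram) = R_f + β × MRP = 3.7366% + 0.91 × 6.6667% = 9.80%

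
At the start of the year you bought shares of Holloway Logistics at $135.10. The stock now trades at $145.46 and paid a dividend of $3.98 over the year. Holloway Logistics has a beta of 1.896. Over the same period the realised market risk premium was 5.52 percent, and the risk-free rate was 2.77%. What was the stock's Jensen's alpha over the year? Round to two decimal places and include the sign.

Realised HPR = (P1 + D1 − P0) / P0 = (145.46 + 3.98 − 135.10) / 135.10 = 14.34 / 135.10 = 10.6144%
CAPM required = R_f + β·MRP = 2.77% + 1.896 × 5.52% = 13.23592%
α = realised − required = 10.6144% − 13.23592% = -2.62%

-2.62%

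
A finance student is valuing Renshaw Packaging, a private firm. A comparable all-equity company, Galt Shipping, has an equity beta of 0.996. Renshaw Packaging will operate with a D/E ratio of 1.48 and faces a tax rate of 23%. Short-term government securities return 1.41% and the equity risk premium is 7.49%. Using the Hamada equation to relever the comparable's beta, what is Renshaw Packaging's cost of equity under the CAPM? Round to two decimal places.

β_L = β_U × [1 + (1 − t)(D/E)] = 0.996 × [1 + (1 − 0.23) × 1.48]
    = 0.996 × [1 + 0.77 × 1.48] = 0.996 × 2.1396 = 2.1310
E(R) = R_f + β_L × MRP = 1.41% + 2.1310 × 7.49% = 17.37%

17.37%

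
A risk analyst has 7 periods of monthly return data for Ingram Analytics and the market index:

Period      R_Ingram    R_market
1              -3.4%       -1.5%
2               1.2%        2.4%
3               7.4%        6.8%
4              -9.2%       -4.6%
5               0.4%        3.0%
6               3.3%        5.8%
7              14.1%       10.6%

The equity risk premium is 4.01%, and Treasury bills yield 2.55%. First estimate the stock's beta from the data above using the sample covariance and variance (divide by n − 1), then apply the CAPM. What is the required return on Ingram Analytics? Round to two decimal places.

8.28%

Mean R_i = (-3.4 + 1.2 + 7.4 − 9.2 + 0.4 + 3.3 + 14.1) / 7 = 1.9714%
Mean R_m = (-1.5 + 2.4 + 6.8 − 4.6 + 3.0 + 5.8 + 10.6) / 7 = 3.2143%
Σ(R_i − R̄_i)(R_m − R̄_m) = 226.0629  ⇒  Cov = 226.0629 / 6 = 37.6772
Σ(R_m − R̄_m)² = 158.0886  ⇒  Var(R_m) = 158.0886 / 6 = 26.3481
β = Cov / Var(R_m) = 37.6772 / 26.3481 = 1.4300
E(R) = R_f + β × MRP = 2.55% + 1.4300 × 4.01% = 8.28%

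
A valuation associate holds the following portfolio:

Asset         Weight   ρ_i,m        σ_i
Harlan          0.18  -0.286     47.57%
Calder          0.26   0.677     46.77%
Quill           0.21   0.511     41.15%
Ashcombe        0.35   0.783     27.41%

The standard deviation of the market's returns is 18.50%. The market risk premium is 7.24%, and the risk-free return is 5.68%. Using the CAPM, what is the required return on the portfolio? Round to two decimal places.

β_Harlan = -0.286 × 47.57% / 18.50% = -0.7354
β_Calder = 0.677 × 46.77% / 18.50% = 1.7115
β_Quill = 0.511 × 41.15% / 18.50% = 1.1366
β_Ashcombe = 0.783 × 27.41% / 18.50% = 1.1601
β_P = Σ w_i β_i = 0.18×-0.7354 + 0.26×1.7115 + 0.21×1.1366 + 0.35×1.1601 = 0.9573
E(R_P) = R_f + β_P × MRP = 5.68% + 0.9573 × 7.24% = 12.61%

12.61%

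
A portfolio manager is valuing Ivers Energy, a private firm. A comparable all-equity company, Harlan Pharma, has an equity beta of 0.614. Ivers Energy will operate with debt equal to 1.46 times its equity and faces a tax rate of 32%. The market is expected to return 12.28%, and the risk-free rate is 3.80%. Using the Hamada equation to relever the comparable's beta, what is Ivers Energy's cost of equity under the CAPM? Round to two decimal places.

14.18%

β_L = β_U × [1 + (1 − t)(D/E)] = 0.614 × [1 + (1 − 0.32) × 1.46]
    = 0.614 × [1 + 0.68 × 1.46] = 0.614 × 1.9928 = 1.2236
MRP = 12.28% − 3.80% = 8.48%
E(R) = R_f + β_L × MRP = 3.80% + 1.2236 × 8.48% = 14.18%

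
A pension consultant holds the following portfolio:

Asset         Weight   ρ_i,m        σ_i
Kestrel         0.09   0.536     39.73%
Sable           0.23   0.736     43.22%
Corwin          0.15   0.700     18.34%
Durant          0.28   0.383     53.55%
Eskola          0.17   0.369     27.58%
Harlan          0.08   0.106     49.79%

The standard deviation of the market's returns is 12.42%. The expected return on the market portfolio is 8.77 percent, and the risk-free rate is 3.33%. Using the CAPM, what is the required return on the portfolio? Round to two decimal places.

11.68%

β_Kestrel = 0.536 × 39.73% / 12.42% = 1.7146
β_Sable = 0.736 × 43.22% / 12.42% = 2.5612
β_Corwin = 0.700 × 18.34% / 12.42% = 1.0337
β_Durant = 0.383 × 53.55% / 12.42% = 1.6513
β_Eskola = 0.369 × 27.58% / 12.42% = 0.8194
β_Harlan = 0.106 × 49.79% / 12.42% = 0.4249
β_P = Σ w_i β_i = 0.09×1.7146 + 0.23×2.5612 + 0.15×1.0337 + 0.28×1.6513 + 0.17×0.8194 + 0.08×0.4249 = 1.5341
MRP = 8.77% − 3.33% = 5.44%
E(R_P) = R_f + β_P × MRP = 3.33% + 1.5341 × 5.44% = 11.68%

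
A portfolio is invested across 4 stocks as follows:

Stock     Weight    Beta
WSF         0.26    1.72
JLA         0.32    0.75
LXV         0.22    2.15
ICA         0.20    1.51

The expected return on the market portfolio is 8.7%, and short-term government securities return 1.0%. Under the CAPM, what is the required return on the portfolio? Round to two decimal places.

12.26%

β_P = Σ w_i β_i = 0.26×1.72 + 0.32×0.75 + 0.22×2.15 + 0.20×1.51 = 1.4622
MRP = 8.7% − 1.0% = 7.70%
E(R_P) = R_f + β_P × MRP = 1.0% + 1.4622 × 7.7% = 12.26%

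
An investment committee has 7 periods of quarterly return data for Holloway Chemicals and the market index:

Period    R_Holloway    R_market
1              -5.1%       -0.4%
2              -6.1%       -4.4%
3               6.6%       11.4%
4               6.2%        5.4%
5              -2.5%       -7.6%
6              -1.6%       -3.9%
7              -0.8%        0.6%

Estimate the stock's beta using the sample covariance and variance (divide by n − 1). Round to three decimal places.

Mean R_i = (-5.1 − 6.1 + 6.6 + 6.2 − 2.5 − 1.6 − 0.8) / 7 = -0.4714%
Mean R_m = (-0.4 − 4.4 + 11.4 + 5.4 − 7.6 − 3.9 + 0.6) / 7 = 0.1571%
Σ(R_i − R̄_i)(R_m − R̄_m) = 162.8786  ⇒  Cov = 162.8786 / 6 = 27.1464
Σ(R_m − R̄_m)² = 251.7971  ⇒  Var(R_m) = 251.7971 / 6 = 41.9662
β = Cov / Var(R_m) = 27.1464 / 41.9662 = 0.6469

0.647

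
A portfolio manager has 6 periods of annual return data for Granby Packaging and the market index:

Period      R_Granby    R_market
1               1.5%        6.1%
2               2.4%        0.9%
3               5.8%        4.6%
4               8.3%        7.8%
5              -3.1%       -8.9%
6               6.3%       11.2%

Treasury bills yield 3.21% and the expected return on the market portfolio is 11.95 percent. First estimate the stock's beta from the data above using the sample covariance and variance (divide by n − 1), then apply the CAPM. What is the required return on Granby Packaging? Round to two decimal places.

7.62%

Mean R_i = (1.5 + 2.4 + 5.8 + 8.3 − 3.1 + 6.3) / 6 = 3.5333%
Mean R_m = (6.1 + 0.9 + 4.6 + 7.8 − 8.9 + 11.2) / 6 = 3.6167%
Σ(R_i − R̄_i)(R_m − R̄_m) = 124.2067  ⇒  Cov = 124.2067 / 5 = 24.8413
Σ(R_m − R̄_m)² = 246.1883  ⇒  Var(R_m) = 246.1883 / 5 = 49.2377
β = Cov / Var(R_m) = 24.8413 / 49.2377 = 0.5045
MRP = 11.95% − 3.21% = 8.74%
E(R) = R_f + β × MRP = 3.21% + 0.5045 × 8.74% = 7.62%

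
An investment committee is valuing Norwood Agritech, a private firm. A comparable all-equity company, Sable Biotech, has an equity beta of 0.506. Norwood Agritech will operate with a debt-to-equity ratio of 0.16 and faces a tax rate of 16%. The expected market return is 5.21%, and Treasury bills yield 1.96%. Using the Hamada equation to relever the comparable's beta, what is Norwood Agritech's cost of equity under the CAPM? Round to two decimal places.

β_L = β_U × [1 + (1 − t)(D/E)] = 0.506 × [1 + (1 − 0.16) × 0.16]
    = 0.506 × [1 + 0.84 × 0.16] = 0.506 × 1.1344 = 0.5740
MRP = 5.21% − 1.96% = 3.25%
E(R) = R_f + β_L × MRP = 1.96% + 0.5740 × 3.25% = 3.83%

3.83%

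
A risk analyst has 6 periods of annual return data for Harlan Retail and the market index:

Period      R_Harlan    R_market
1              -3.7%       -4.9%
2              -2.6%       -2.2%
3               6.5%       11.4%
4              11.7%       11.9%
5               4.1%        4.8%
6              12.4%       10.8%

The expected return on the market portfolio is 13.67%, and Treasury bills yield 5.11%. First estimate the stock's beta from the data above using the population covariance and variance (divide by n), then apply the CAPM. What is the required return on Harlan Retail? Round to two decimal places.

12.68%

Mean R_i = (-3.7 − 2.6 + 6.5 + 11.7 + 4.1 + 12.4) / 6 = 4.7333%
Mean R_m = (-4.9 − 2.2 + 11.4 + 11.9 + 4.8 + 10.8) / 6 = 5.3000%
Σ(R_i − R̄_i)(R_m − R̄_m) = 240.2600  ⇒  Cov = 240.2600 / 6 = 40.0433
Σ(R_m − R̄_m)² = 271.5600  ⇒  Var(R_m) = 271.5600 / 6 = 45.2600
β = Cov / Var(R_m) = 40.0433 / 45.2600 = 0.8847
MRP = 13.67% − 5.11% = 8.56%
E(R) = R_f + β × MRP = 5.11% + 0.8847 × 8.56% = 12.68%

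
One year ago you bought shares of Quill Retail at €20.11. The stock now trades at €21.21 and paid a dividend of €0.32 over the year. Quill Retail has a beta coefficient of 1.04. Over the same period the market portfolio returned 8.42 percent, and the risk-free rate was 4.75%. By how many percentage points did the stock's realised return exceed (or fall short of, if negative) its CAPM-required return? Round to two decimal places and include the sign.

Realised HPR = (P1 + D1 − P0) / P0 = (21.21 + 0.32 − 20.11) / 20.11 = 1.42 / 20.11 = 7.0612%
MRP = 8.42% − 4.75% = 3.67%
CAPM required = R_f + β·MRP = 4.75% + 1.04 × 3.67% = 8.5668%
α = realised − required = 7.0612% − 8.5668% = -1.51%

-1.51%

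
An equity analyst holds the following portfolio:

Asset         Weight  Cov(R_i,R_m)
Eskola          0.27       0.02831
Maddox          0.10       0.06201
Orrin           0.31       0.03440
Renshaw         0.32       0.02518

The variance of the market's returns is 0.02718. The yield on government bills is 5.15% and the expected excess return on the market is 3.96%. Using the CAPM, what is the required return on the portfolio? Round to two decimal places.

β_Eskola = 0.02831 / 0.02718 = 1.0416
β_Maddox = 0.06201 / 0.02718 = 2.2815
β_Orrin = 0.03440 / 0.02718 = 1.2656
β_Renshaw = 0.02518 / 0.02718 = 0.9264
β_P = Σ w_i β_i = 0.27×1.0416 + 0.10×2.2815 + 0.31×1.2656 + 0.32×0.9264 = 1.1982
E(R_P) = R_f + β_P × MRP = 5.15% + 1.1982 × 3.96% = 9.89%

9.89%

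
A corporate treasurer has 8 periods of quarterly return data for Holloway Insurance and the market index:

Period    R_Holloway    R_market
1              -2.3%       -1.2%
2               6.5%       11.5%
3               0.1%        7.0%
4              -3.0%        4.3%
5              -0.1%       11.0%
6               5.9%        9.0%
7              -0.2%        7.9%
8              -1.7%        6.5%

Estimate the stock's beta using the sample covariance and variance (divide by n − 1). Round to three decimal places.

0.589

Mean R_i = (-2.3 + 6.5 + 0.1 − 3.0 − 0.1 + 5.9 − 0.2 − 1.7) / 8 = 0.6500%
Mean R_m = (-1.2 + 11.5 + 7.0 + 4.3 + 11.0 + 9.0 + 7.9 + 6.5) / 8 = 7.0000%
Σ(R_i − R̄_i)(R_m − R̄_m) = 68.2800  ⇒  Cov = 68.2800 / 7 = 9.7543
Σ(R_m − R̄_m)² = 115.8400  ⇒  Var(R_m) = 115.8400 / 7 = 16.5486
β = Cov / Var(R_m) = 9.7543 / 16.5486 = 0.5894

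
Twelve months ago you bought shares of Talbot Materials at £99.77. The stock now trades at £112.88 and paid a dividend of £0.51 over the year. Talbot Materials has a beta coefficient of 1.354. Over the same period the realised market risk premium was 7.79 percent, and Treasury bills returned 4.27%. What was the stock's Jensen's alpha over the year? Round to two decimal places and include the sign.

-1.17%

Realised HPR = (P1 + D1 − P0) / P0 = (112.88 + 0.51 − 99.77) / 99.77 = 13.62 / 99.77 = 13.6514%
CAPM required = R_f + β·MRP = 4.27% + 1.354 × 7.79% = 14.81766%
α = realised − required = 13.6514% − 14.81766% = -1.17%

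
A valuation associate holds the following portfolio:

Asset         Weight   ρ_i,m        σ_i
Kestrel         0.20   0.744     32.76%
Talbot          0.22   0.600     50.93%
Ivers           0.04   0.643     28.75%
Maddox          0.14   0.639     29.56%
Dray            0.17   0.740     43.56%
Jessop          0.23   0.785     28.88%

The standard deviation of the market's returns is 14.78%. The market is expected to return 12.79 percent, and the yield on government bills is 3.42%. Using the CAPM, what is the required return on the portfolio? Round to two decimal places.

β_Kestrel = 0.744 × 32.76% / 14.78% = 1.6491
β_Talbot = 0.600 × 50.93% / 14.78% = 2.0675
β_Ivers = 0.643 × 28.75% / 14.78% = 1.2508
β_Maddox = 0.639 × 29.56% / 14.78% = 1.2780
β_Dray = 0.740 × 43.56% / 14.78% = 2.1809
β_Jessop = 0.785 × 28.88% / 14.78% = 1.5339
β_P = Σ w_i β_i = 0.20×1.6491 + 0.22×2.0675 + 0.04×1.2508 + 0.14×1.2780 + 0.17×2.1809 + 0.23×1.5339 = 1.7372
MRP = 12.79% − 3.42% = 9.37%
E(R_P) = R_f + β_P × MRP = 3.42% + 1.7372 × 9.37% = 19.70%

19.70%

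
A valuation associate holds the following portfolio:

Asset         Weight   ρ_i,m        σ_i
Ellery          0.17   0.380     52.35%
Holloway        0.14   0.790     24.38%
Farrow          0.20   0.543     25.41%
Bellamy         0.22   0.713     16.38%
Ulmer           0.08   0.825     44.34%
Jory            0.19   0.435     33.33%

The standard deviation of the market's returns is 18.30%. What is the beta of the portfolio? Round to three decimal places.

β_Ellery = 0.380 × 52.35% / 18.30% = 1.0870
β_Holloway = 0.790 × 24.38% / 18.30% = 1.0525
β_Farrow = 0.543 × 25.41% / 18.30% = 0.7540
β_Bellamy = 0.713 × 16.38% / 18.30% = 0.6382
β_Ulmer = 0.825 × 44.34% / 18.30% = 1.9989
β_Jory = 0.435 × 33.33% / 18.30% = 0.7923
β_P = Σ w_i β_i = 0.17×1.0870 + 0.14×1.0525 + 0.20×0.7540 + 0.22×0.6382 + 0.08×1.9989 + 0.19×0.7923 = 0.9338

0.934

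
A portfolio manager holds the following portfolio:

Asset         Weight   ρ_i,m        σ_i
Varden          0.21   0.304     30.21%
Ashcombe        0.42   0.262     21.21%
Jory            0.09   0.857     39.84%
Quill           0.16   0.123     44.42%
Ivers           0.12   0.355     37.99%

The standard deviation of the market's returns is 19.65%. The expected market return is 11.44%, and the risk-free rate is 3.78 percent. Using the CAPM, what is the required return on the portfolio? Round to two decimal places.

β_Varden = 0.304 × 30.21% / 19.65% = 0.4674
β_Ashcombe = 0.262 × 21.21% / 19.65% = 0.2828
β_Jory = 0.857 × 39.84% / 19.65% = 1.7376
β_Quill = 0.123 × 44.42% / 19.65% = 0.2780
β_Ivers = 0.355 × 37.99% / 19.65% = 0.6863
β_P = Σ w_i β_i = 0.21×0.4674 + 0.42×0.2828 + 0.09×1.7376 + 0.16×0.2780 + 0.12×0.6863 = 0.5002
MRP = 11.44% − 3.78% = 7.66%
E(R_P) = R_f + β_P × MRP = 3.78% + 0.5002 × 7.66% = 7.61%

7.61%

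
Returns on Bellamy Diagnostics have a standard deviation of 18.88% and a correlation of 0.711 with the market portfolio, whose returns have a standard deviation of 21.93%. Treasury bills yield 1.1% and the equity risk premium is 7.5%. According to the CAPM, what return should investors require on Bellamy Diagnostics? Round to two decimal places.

5.69%

β = ρ × σ_i / σ_m = 0.711 × 18.88% / 21.93% = 0.6121
E(R) = 1.1% + 0.6121 × 7.5% = 5.69%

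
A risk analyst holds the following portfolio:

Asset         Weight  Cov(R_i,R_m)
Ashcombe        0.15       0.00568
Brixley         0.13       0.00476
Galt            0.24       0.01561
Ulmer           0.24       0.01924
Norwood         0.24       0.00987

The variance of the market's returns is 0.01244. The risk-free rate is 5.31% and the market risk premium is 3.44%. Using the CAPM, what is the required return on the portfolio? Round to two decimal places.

β_Ashcombe = 0.00568 / 0.01244 = 0.4566
β_Brixley = 0.00476 / 0.01244 = 0.3826
β_Galt = 0.01561 / 0.01244 = 1.2548
β_Ulmer = 0.01924 / 0.01244 = 1.5466
β_Norwood = 0.00987 / 0.01244 = 0.7934
β_P = Σ w_i β_i = 0.15×0.4566 + 0.13×0.3826 + 0.24×1.2548 + 0.24×1.5466 + 0.24×0.7934 = 0.9810
E(R_P) = R_f + β_P × MRP = 5.31% + 0.9810 × 3.44% = 8.68%

8.68%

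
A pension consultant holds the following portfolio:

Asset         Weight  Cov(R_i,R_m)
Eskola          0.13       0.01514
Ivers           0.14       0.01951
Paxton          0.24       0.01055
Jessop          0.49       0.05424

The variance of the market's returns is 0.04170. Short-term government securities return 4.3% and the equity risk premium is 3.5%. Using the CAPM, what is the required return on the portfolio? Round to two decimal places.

7.14%

β_Eskola = 0.01514 / 0.04170 = 0.3631
β_Ivers = 0.01951 / 0.04170 = 0.4679
β_Paxton = 0.01055 / 0.04170 = 0.2530
β_Jessop = 0.05424 / 0.04170 = 1.3007
β_P = Σ w_i β_i = 0.13×0.3631 + 0.14×0.4679 + 0.24×0.2530 + 0.49×1.3007 = 0.8108
E(R_P) = R_f + β_P × MRP = 4.3% + 0.8108 × 3.5% = 7.14%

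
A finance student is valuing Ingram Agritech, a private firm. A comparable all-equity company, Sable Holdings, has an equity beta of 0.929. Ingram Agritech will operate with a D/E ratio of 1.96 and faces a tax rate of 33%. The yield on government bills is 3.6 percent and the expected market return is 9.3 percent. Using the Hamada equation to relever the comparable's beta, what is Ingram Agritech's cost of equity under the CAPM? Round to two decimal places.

15.85%

β_L = β_U × [1 + (1 − t)(D/E)] = 0.929 × [1 + (1 − 0.33) × 1.96]
    = 0.929 × [1 + 0.67 × 1.96] = 0.929 × 2.3132 = 2.1490
MRP = 9.3% − 3.6% = 5.70%
E(R) = R_f + β_L × MRP = 3.6% + 2.1490 × 5.7% = 15.85%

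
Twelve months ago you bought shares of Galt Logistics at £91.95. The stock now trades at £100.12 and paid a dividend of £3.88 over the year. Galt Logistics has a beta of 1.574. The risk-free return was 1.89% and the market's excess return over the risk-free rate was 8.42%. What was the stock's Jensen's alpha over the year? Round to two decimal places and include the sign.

-2.04%

Realised HPR = (P1 + D1 − P0) / P0 = (100.12 + 3.88 − 91.95) / 91.95 = 12.05 / 91.95 = 13.1049%
CAPM required = R_f + β·MRP = 1.89% + 1.574 × 8.42% = 15.14308%
α = realised − required = 13.1049% − 15.14308% = -2.04%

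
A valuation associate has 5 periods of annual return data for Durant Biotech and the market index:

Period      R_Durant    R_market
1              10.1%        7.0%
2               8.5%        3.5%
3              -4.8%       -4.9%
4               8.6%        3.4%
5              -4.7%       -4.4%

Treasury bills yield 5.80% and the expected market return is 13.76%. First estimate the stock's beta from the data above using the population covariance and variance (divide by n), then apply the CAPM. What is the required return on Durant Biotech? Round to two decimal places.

Mean R_i = (10.1 + 8.5 − 4.8 + 8.6 − 4.7) / 5 = 3.5400%
Mean R_m = (7.0 + 3.5 − 4.9 + 3.4 − 4.4) / 5 = 0.9200%
Σ(R_i − R̄_i)(R_m − R̄_m) = 157.6060  ⇒  Cov = 157.6060 / 5 = 31.5212
Σ(R_m − R̄_m)² = 111.9480  ⇒  Var(R_m) = 111.9480 / 5 = 22.3896
β = Cov / Var(R_m) = 31.5212 / 22.3896 = 1.4079
MRP = 13.76% − 5.80% = 7.96%
E(R) = R_f + β × MRP = 5.80% + 1.4079 × 7.96% = 17.01%

17.01%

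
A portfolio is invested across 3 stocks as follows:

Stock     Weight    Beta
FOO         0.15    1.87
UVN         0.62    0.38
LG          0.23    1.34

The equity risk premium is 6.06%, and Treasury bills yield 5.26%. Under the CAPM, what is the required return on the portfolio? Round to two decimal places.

β_P = Σ w_i β_i = 0.15×1.87 + 0.62×0.38 + 0.23×1.34 = 0.8243
E(R_P) = R_f + β_P × MRP = 5.26% + 0.8243 × 6.06% = 10.26%

10.26%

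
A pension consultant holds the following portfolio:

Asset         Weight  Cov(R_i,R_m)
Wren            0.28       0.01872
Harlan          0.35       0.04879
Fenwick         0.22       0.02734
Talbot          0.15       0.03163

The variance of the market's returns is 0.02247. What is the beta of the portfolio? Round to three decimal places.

β_Wren = 0.01872 / 0.02247 = 0.8331
β_Harlan = 0.04879 / 0.02247 = 2.1713
β_Fenwick = 0.02734 / 0.02247 = 1.2167
β_Talbot = 0.03163 / 0.02247 = 1.4077
β_P = Σ w_i β_i = 0.28×0.8331 + 0.35×2.1713 + 0.22×1.2167 + 0.15×1.4077 = 1.4721

1.472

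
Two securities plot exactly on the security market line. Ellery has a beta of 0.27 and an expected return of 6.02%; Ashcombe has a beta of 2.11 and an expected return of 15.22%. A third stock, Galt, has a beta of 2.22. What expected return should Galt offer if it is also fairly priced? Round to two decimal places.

15.77%

MRP (SML slope) = (15.22% − 6.02%) / (2.11 − 0.27) = 9.20% / 1.84 = 5.0000%
R_f (intercept) = 6.02% − 0.27 × 5.0000% = 4.6700%
E(R_Galt) = R_f + β × MRP = 4.6700% + 2.22 × 5.0000% = 15.77%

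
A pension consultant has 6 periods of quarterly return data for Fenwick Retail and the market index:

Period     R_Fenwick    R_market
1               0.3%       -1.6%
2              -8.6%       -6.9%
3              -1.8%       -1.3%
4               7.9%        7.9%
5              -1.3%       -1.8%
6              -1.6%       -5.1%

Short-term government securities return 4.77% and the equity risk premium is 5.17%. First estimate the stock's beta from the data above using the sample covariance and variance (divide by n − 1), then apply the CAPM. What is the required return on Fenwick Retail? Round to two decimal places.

9.78%

Mean R_i = (0.3 − 8.6 − 1.8 + 7.9 − 1.3 − 1.6) / 6 = -0.8500%
Mean R_m = (-1.6 − 6.9 − 1.3 + 7.9 − 1.8 − 5.1) / 6 = -1.4667%
Σ(R_i − R̄_i)(R_m − R̄_m) = 126.6300  ⇒  Cov = 126.6300 / 5 = 25.3260
Σ(R_m − R̄_m)² = 130.6133  ⇒  Var(R_m) = 130.6133 / 5 = 26.1227
β = Cov / Var(R_m) = 25.3260 / 26.1227 = 0.9695
E(R) = R_f + β × MRP = 4.77% + 0.9695 × 5.17% = 9.78%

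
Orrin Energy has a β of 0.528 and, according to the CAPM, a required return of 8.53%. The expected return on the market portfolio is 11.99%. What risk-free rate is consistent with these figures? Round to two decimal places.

E(R) = R_f + β(E(R_m) − R_f) = R_f(1 − β) + β·E(R_m)
8.53% = R_f × (1 − 0.528) + 0.528 × 11.99%
8.53% = R_f × 0.472 + 6.33072%
R_f = (8.53% − 6.33072%) / 0.472 = 4.66%

4.66%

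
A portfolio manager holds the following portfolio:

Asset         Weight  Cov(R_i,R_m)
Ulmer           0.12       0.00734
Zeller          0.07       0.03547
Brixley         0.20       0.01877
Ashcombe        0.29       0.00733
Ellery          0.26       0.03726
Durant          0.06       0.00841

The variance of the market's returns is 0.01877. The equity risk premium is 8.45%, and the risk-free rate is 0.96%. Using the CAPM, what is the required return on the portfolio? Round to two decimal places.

9.71%

β_Ulmer = 0.00734 / 0.01877 = 0.3910
β_Zeller = 0.03547 / 0.01877 = 1.8897
β_Brixley = 0.01877 / 0.01877 = 1.0000
β_Ashcombe = 0.00733 / 0.01877 = 0.3905
β_Ellery = 0.03726 / 0.01877 = 1.9851
β_Durant = 0.00841 / 0.01877 = 0.4481
β_P = Σ w_i β_i = 0.12×0.3910 + 0.07×1.8897 + 0.20×1.0000 + 0.29×0.3905 + 0.26×1.9851 + 0.06×0.4481 = 1.0355
E(R_P) = R_f + β_P × MRP = 0.96% + 1.0355 × 8.45% = 9.71%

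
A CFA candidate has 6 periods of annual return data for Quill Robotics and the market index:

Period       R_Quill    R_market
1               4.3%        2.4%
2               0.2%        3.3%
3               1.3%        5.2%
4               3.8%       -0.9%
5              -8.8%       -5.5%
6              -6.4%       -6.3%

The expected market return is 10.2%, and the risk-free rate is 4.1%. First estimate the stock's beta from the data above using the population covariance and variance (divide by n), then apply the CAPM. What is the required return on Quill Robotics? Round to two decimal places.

9.53%

Mean R_i = (4.3 + 0.2 + 1.3 + 3.8 − 8.8 − 6.4) / 6 = -0.9333%
Mean R_m = (2.4 + 3.3 + 5.2 − 0.9 − 5.5 − 6.3) / 6 = -0.3000%
Σ(R_i − R̄_i)(R_m − R̄_m) = 101.3600  ⇒  Cov = 101.3600 / 6 = 16.8933
Σ(R_m − R̄_m)² = 113.9000  ⇒  Var(R_m) = 113.9000 / 6 = 18.9833
β = Cov / Var(R_m) = 16.8933 / 18.9833 = 0.8899
MRP = 10.2% − 4.1% = 6.10%
E(R) = R_f + β × MRP = 4.1% + 0.8899 × 6.1% = 9.53%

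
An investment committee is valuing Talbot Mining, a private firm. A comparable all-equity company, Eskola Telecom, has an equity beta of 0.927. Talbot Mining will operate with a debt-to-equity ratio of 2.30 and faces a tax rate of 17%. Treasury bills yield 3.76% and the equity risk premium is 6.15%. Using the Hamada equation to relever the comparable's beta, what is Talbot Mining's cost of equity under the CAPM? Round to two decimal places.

20.34%

β_L = β_U × [1 + (1 − t)(D/E)] = 0.927 × [1 + (1 − 0.17) × 2.30]
    = 0.927 × [1 + 0.83 × 2.30] = 0.927 × 2.9090 = 2.6966
E(R) = R_f + β_L × MRP = 3.76% + 2.6966 × 6.15% = 20.34%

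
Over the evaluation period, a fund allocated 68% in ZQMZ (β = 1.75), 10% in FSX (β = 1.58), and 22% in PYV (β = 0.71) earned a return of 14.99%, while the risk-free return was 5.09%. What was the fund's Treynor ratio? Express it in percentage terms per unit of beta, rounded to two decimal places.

6.58%

β_P = 0.68×1.75 + 0.10×1.58 + 0.22×0.71 = 1.5042
Treynor = (R_P − R_f) / β_P = (14.99% − 5.09%) / 1.5042 = 9.90% / 1.5042 = 6.58%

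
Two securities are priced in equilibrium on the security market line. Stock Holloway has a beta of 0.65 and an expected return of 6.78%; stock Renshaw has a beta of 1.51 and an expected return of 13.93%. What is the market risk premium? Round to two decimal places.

Both satisfy E(R) = R_f + β·MRP, so the slope of the SML is
MRP = (13.93% − 6.78%) / (1.51 − 0.65) = 7.15% / 0.86 = 8.3140%

8.31%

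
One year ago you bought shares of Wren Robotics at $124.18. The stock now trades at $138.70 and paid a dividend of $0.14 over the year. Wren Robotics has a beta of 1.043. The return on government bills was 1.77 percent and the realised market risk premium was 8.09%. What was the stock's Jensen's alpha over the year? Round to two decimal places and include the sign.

+1.60%

Realised HPR = (P1 + D1 − P0) / P0 = (138.70 + 0.14 − 124.18) / 124.18 = 14.66 / 124.18 = 11.8054%
CAPM required = R_f + β·MRP = 1.77% + 1.043 × 8.09% = 10.20787%
α = realised − required = 11.8054% − 10.20787% = +1.60%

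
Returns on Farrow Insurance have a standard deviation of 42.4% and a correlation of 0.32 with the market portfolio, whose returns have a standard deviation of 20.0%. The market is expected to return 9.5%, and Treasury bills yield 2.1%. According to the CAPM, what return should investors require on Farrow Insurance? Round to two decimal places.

7.12%

β = ρ × σ_i / σ_m = 0.32 × 42.4% / 20.0% = 0.6784
MRP = 9.5% − 2.1% = 7.40%
E(R) = 2.1% + 0.6784 × 7.4% = 7.12%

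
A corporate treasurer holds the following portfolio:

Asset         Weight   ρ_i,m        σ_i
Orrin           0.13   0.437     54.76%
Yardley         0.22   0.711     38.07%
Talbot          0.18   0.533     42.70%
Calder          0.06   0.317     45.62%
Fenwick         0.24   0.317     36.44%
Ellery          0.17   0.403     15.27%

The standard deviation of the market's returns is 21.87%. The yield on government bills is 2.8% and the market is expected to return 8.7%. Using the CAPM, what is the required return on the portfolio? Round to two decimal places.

7.62%

β_Orrin = 0.437 × 54.76% / 21.87% = 1.0942
β_Yardley = 0.711 × 38.07% / 21.87% = 1.2377
β_Talbot = 0.533 × 42.70% / 21.87% = 1.0407
β_Calder = 0.317 × 45.62% / 21.87% = 0.6613
β_Fenwick = 0.317 × 36.44% / 21.87% = 0.5282
β_Ellery = 0.403 × 15.27% / 21.87% = 0.2814
β_P = Σ w_i β_i = 0.13×1.0942 + 0.22×1.2377 + 0.18×1.0407 + 0.06×0.6613 + 0.24×0.5282 + 0.17×0.2814 = 0.8162
MRP = 8.7% − 2.8% = 5.90%
E(R_P) = R_f + β_P × MRP = 2.8% + 0.8162 × 5.9% = 7.62%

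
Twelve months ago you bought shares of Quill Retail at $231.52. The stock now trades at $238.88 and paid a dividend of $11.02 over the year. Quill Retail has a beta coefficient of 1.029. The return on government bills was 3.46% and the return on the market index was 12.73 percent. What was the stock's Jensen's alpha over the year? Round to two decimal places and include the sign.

Realised HPR = (P1 + D1 − P0) / P0 = (238.88 + 11.02 − 231.52) / 231.52 = 18.38 / 231.52 = 7.9388%
MRP = 12.73% − 3.46% = 9.27%
CAPM required = R_f + β·MRP = 3.46% + 1.029 × 9.27% = 12.99883%
α = realised − required = 7.9388% − 12.99883% = -5.06%

-5.06%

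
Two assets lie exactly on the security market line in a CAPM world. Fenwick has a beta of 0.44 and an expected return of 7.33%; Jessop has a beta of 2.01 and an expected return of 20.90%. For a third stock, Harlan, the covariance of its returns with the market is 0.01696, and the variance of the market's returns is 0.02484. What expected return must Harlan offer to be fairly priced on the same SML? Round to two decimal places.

MRP = (20.90% − 7.33%) / (2.01 − 0.44) = 8.6433%
R_f = 7.33% − 0.44 × 8.6433% = 3.5269%
β_Harlan = Cov / Var(R_m) = 0.01696 / 0.02484 = 0.6828
E(R_Harlan) = R_f + β × MRP = 3.5269% + 0.6828 × 8.6433% = 9.43%

9.43%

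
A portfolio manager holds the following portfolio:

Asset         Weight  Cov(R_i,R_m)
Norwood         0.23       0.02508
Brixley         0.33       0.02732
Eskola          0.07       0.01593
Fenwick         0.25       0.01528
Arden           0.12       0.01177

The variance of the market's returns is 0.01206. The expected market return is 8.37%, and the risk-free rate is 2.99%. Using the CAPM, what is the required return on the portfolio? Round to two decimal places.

β_Norwood = 0.02508 / 0.01206 = 2.0796
β_Brixley = 0.02732 / 0.01206 = 2.2653
β_Eskola = 0.01593 / 0.01206 = 1.3209
β_Fenwick = 0.01528 / 0.01206 = 1.2670
β_Arden = 0.01177 / 0.01206 = 0.9760
β_P = Σ w_i β_i = 0.23×2.0796 + 0.33×2.2653 + 0.07×1.3209 + 0.25×1.2670 + 0.12×0.9760 = 1.7522
MRP = 8.37% − 2.99% = 5.38%
E(R_P) = R_f + β_P × MRP = 2.99% + 1.7522 × 5.38% = 12.42%

12.42%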